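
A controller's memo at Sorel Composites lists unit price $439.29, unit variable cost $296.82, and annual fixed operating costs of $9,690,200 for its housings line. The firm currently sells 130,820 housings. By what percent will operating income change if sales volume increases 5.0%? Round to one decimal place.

At 130,820 units, contribution = 130,820 × $142.47 = $18,637,925.40.
Operating income = contribution − fixed costs = $18,637,925.40 − $9,690,200 = $8,947,725.40.
So DOL = total CM / EBIT = $18,637,925.40 / $8,947,725.40 = 2.0830.
%ΔEBIT = DOL × %ΔSales = 2.0830 × +5.0% = +10.4%.

+10.4%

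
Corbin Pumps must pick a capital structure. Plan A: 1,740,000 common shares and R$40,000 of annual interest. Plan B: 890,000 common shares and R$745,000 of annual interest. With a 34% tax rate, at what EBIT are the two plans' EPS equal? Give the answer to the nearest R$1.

R$1,483,176

At indifference, (EBIT − 40,000)(1 − t)/1,740,000 = (EBIT − 745,000)(1 − t)/890,000.
The (1 − t) factor cancels: (EBIT − 40,000) × 890,000 = (EBIT − 745,000) × 1,740,000.
Solving, EBIT = (745,000·1,740,000 − 40,000·890,000) / (1,740,000 − 890,000) = 1,260,700,000,000 / 850,000 = 1,483,176.47.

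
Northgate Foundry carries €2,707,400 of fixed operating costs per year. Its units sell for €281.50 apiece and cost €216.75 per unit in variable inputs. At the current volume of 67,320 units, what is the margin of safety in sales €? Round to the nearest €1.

Unit CM = price − variable cost = €281.50 − €216.75 = €64.75. Break-even units = €2,707,400 ÷ €64.75 = 41,813.13; break-even revenue = 41,813.13 × €281.50 = €11,770,395.37.
Current sales = 67,320 × €281.50 = €18,950,580.00.
Margin of safety = €18,950,580.00 − €11,770,395.37 = €7,180,185.

€7,180,185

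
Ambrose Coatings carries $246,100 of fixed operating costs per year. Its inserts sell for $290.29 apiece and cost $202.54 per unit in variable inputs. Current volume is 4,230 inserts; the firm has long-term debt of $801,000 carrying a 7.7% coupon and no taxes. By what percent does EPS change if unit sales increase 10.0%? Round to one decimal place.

At 4,230 units, contribution = 4,230 × $87.75 = $371,182.50.
EBIT = $371,182.50 − $246,100 = $125,082.50.
After interest of $61,677.00, pre-tax earnings = $63,405.50.
Degree of combined leverage = contribution ÷ (EBIT − I) = $371,182.50 ÷ $63,405.50 = 5.8541.
EPS therefore changes by 5.8541 × (+10.0%) = +58.5%.

+58.5%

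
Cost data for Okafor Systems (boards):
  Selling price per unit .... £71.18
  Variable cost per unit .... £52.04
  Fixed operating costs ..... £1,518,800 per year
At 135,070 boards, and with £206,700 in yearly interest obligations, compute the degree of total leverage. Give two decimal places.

3.01

At 135,070 units, contribution = 135,070 × £19.14 = £2,585,239.80.
Operating income = contribution − fixed costs = £2,585,239.80 − £1,518,800 = £1,066,439.80. Interest = £206,700.00, so EBIT − I = £859,739.80.
Degree of total leverage = total CM / (EBIT − interest) = £2,585,239.80 / £859,739.80 = 3.0070.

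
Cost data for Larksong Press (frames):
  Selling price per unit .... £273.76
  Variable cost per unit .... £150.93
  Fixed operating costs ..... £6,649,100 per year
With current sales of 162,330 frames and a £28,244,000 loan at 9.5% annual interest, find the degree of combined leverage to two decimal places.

1.88

Contribution at this volume is 162,330 × £122.83 = £19,938,993.90.
Operating income = contribution − fixed costs = £19,938,993.90 − £6,649,100 = £13,289,893.90. Interest = £2,683,180.00, so EBIT − I = £10,606,713.90.
DCL = contribution ÷ (EBIT − I) = £19,938,993.90 ÷ £10,606,713.90 = 1.8798.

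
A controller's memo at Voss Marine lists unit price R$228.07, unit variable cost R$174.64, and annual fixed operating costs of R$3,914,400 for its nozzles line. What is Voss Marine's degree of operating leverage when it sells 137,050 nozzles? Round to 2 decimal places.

At 137,050 units, contribution = 137,050 × R$53.43 = R$7,322,581.50.
EBIT = R$7,322,581.50 − R$3,914,400 = R$3,408,181.50.
DOL = contribution ÷ EBIT = R$7,322,581.50 ÷ R$3,408,181.50 = 2.1485.

2.15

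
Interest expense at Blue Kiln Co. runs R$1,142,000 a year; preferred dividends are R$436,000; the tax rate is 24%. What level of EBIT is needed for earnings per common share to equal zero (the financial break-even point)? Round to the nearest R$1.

R$1,715,684

Grossing the preferred dividend up to pre-tax terms: R$436,000 / (1 − 0.24) = R$573,684.21.
EPS = 0 when EBIT covers interest plus the pre-tax preferred burden: R$1,142,000 + R$573,684.21 = R$1,715,684.21.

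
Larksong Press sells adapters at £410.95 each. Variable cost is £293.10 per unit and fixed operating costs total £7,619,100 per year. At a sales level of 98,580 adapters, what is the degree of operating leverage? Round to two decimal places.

2.91

Contribution at this volume is 98,580 × £117.85 = £11,617,653.00.
EBIT = £11,617,653.00 − £7,619,100 = £3,998,553.00.
Degree of operating leverage = £11,617,653.00 / £3,998,553.00 = 2.9055.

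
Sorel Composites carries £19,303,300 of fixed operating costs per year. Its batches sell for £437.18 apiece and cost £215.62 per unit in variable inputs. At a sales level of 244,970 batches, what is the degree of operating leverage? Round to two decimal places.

Total contribution margin = 244,970 × £221.56 = £54,275,553.20.
Subtracting fixed costs: EBIT = £54,275,553.20 − £19,303,300 = £34,972,253.20.
So DOL = total CM / EBIT = £54,275,553.20 / £34,972,253.20 = 1.5520.

1.55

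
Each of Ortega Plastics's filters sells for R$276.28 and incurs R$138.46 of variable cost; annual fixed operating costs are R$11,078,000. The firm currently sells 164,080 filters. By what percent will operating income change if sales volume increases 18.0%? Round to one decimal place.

At 164,080 units, contribution = 164,080 × R$137.82 = R$22,613,505.60.
EBIT = R$22,613,505.60 − R$11,078,000 = R$11,535,505.60.
So DOL = total CM / EBIT = R$22,613,505.60 / R$11,535,505.60 = 1.9603.
%ΔEBIT = DOL × %ΔSales = 1.9603 × +18.0% = +35.3%.

+35.3%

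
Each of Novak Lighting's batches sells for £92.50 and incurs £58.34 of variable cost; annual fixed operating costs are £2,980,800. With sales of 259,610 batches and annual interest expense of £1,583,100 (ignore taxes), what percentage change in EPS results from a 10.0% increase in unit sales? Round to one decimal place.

+20.6%

Total contribution margin = 259,610 × £34.16 = £8,868,277.60.
EBIT = £8,868,277.60 − £2,980,800 = £5,887,477.60.
Interest = £1,583,100.00, so EBIT − I = £4,304,377.60.
Degree of combined leverage = contribution ÷ (EBIT − I) = £8,868,277.60 ÷ £4,304,377.60 = 2.0603.
EPS therefore changes by 2.0603 × (+10.0%) = +20.6%.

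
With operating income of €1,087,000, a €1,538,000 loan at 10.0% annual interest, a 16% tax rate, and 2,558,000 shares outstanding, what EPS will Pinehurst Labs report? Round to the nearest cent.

Interest = €153,800.00, so EBT = €1,087,000 − €153,800.00 = €933,200.00.
After tax at 16%: net income = €933,200.00 × 0.84 = €783,888.00.
Per share: €783,888.00 / 2,558,000 shares = €0.31.

€0.31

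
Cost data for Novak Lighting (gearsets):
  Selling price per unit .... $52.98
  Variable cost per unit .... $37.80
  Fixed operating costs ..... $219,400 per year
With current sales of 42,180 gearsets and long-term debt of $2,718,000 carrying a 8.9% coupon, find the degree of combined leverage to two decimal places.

Contribution at this volume is 42,180 × $15.18 = $640,292.40.
EBIT = $640,292.40 − $219,400 = $420,892.40. Interest = $241,902.00.
DOL = $640,292.40 ÷ $420,892.40 = 1.5213; DFL = $420,892.40 ÷ $178,990.40 = 2.3515.
Combined leverage = 1.5213 × 2.3515 = 3.5773.

3.58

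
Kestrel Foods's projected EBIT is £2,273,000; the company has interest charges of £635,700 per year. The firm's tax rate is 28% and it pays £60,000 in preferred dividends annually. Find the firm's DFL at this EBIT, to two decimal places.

1.46

Interest = £635,700.00.
Preferred dividends grossed up pre-tax: £60,000 / (1 − 0.28) = £83,333.33.
DFL = EBIT ÷ [EBIT − I − D_p/(1−t)] = £2,273,000 ÷ [£2,273,000 − £635,700.00 − £83,333.33] = £2,273,000 ÷ £1,553,966.67 = 1.4627.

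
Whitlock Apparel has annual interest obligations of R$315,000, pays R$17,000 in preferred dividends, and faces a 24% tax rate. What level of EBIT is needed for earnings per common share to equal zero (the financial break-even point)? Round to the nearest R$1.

Grossing the preferred dividend up to pre-tax terms: R$17,000 / (1 − 0.24) = R$22,368.42.
EPS = 0 when EBIT covers interest plus the pre-tax preferred burden: R$315,000 + R$22,368.42 = R$337,368.42.

R$337,368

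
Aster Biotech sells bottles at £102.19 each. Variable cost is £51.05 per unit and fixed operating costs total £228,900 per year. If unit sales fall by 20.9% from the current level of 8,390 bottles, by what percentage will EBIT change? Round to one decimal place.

-44.8%

Contribution at this volume is 8,390 × £51.14 = £429,064.60.
EBIT = £429,064.60 − £228,900 = £200,164.60.
So DOL = total CM / EBIT = £429,064.60 / £200,164.60 = 2.1436.
So EBIT moves 2.1436 × (-20.9%) = -44.8%.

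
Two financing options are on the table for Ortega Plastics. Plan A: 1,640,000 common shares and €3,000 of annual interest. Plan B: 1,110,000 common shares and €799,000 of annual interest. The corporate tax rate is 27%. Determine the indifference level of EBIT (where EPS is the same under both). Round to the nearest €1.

Set EPS_A = EPS_B: (EBIT − €3,000)(1 − 0.27) ÷ 1,640,000 = (EBIT − €799,000)(1 − 0.27) ÷ 1,110,000.
Cancelling (1 − t) and cross-multiplying: 1,110,000·(EBIT − 3,000) = 1,640,000·(EBIT − 799,000).
Solving, EBIT = (799,000·1,640,000 − 3,000·1,110,000) / (1,640,000 − 1,110,000) = 1,307,030,000,000 / 530,000 = 2,466,094.34.

€2,466,094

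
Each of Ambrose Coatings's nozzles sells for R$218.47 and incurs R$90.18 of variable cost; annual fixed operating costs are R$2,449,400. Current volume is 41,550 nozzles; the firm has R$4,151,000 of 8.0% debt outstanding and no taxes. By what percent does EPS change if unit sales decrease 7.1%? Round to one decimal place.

-14.8%

Contribution at this volume is 41,550 × R$128.29 = R$5,330,449.50.
Operating income = contribution − fixed costs = R$5,330,449.50 − R$2,449,400 = R$2,881,049.50.
Interest = R$332,080.00, so EBIT − I = R$2,548,969.50.
Degree of combined leverage = contribution ÷ (EBIT − I) = R$5,330,449.50 ÷ R$2,548,969.50 = 2.0912.
%ΔEPS = DCL × %ΔSales = 2.0912 × -7.1% = -14.8%.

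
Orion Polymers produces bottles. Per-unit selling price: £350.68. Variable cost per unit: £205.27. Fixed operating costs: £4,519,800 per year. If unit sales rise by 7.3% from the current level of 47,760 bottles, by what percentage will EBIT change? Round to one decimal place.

+20.9%

Contribution at this volume is 47,760 × £145.41 = £6,944,781.60.
Operating income = contribution − fixed costs = £6,944,781.60 − £4,519,800 = £2,424,981.60.
So DOL = total CM / EBIT = £6,944,781.60 / £2,424,981.60 = 2.8638.
Operating income changes by 2.8638 × +7.3% = +20.9%.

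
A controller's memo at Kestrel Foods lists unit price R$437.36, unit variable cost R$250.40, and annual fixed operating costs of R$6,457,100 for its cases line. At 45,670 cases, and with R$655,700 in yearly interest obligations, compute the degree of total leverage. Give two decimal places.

Contribution at this volume is 45,670 × R$186.96 = R$8,538,463.20.
Operating income = contribution − fixed costs = R$8,538,463.20 − R$6,457,100 = R$2,081,363.20. Interest = R$655,700.00, so EBIT − I = R$1,425,663.20.
DCL = contribution ÷ (EBIT − I) = R$8,538,463.20 ÷ R$1,425,663.20 = 5.9891.

5.99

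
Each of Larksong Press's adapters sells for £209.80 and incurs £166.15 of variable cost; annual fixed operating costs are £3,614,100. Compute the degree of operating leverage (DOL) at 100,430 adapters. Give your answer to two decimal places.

Contribution at this volume is 100,430 × £43.65 = £4,383,769.50.
Operating income = contribution − fixed costs = £4,383,769.50 − £3,614,100 = £769,669.50.
DOL = contribution ÷ EBIT = £4,383,769.50 ÷ £769,669.50 = 5.6957.

5.70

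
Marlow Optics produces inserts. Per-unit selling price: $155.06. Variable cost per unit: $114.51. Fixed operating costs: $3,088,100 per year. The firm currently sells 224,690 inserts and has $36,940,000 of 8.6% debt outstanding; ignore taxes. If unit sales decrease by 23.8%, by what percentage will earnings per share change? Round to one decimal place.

Total contribution margin = 224,690 × $40.55 = $9,111,179.50.
Operating income = contribution − fixed costs = $9,111,179.50 − $3,088,100 = $6,023,079.50.
Interest = $3,176,840.00, so EBIT − I = $2,846,239.50.
Degree of combined leverage = contribution ÷ (EBIT − I) = $9,111,179.50 ÷ $2,846,239.50 = 3.2011.
%ΔEPS = DCL × %ΔSales = 3.2011 × -23.8% = -76.2%.

-76.2%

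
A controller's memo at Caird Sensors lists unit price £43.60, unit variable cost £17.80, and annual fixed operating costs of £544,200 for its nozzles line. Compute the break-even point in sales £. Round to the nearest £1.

£919,656

Contribution margin per unit = £43.60 − £17.80 = £25.80, a CM ratio of £25.80 ÷ £43.60 = 0.5917.
Break-even revenue = fixed costs × price ÷ CM = £544,200 × £43.60 ÷ £25.80 = £919,656.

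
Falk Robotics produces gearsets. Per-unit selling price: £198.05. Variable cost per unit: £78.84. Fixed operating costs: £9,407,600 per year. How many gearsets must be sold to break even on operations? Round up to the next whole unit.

78,917 gearsets

Each unit contributes £198.05 − £78.84 = £119.21.
Break-even Q = £9,407,600 / £119.21 = 78,916.20 → 78,917 gearsets.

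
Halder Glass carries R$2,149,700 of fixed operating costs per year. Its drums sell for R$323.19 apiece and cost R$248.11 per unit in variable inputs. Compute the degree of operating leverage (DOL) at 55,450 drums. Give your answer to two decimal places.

2.07

At 55,450 units, contribution = 55,450 × R$75.08 = R$4,163,186.00.
EBIT = R$4,163,186.00 − R$2,149,700 = R$2,013,486.00.
So DOL = total CM / EBIT = R$4,163,186.00 / R$2,013,486.00 = 2.0677.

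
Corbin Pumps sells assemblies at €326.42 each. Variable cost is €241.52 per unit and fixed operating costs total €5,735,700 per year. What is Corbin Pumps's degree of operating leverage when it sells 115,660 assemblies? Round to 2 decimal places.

2.40

Contribution at this volume is 115,660 × €84.90 = €9,819,534.00.
Operating income = contribution − fixed costs = €9,819,534.00 − €5,735,700 = €4,083,834.00.
DOL = contribution ÷ EBIT = €9,819,534.00 ÷ €4,083,834.00 = 2.4045.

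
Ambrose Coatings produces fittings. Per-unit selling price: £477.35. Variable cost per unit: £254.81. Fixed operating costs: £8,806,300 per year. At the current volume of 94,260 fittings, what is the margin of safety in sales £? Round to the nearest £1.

Contribution margin per unit = £477.35 − £254.81 = £222.54. Break-even units = £8,806,300 ÷ £222.54 = 39,571.76; break-even revenue = 39,571.76 × £477.35 = £18,889,580.77.
Actual sales revenue = 94,260 × £477.35 = £44,995,011.00.
Margin of safety = £44,995,011.00 − £18,889,580.77 = £26,105,430.

£26,105,430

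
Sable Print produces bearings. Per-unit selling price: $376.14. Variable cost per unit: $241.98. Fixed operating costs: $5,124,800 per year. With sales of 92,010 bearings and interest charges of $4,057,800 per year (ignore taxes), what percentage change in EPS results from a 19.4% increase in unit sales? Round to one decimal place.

+75.7%

Total contribution margin = 92,010 × $134.16 = $12,344,061.60.
Operating income = contribution − fixed costs = $12,344,061.60 − $5,124,800 = $7,219,261.60.
Interest = $4,057,800.00, so EBIT − I = $3,161,461.60.
DCL = total CM / (EBIT − I) = $12,344,061.60 / $3,161,461.60 = 3.9045.
EPS therefore changes by 3.9045 × (+19.4%) = +75.7%.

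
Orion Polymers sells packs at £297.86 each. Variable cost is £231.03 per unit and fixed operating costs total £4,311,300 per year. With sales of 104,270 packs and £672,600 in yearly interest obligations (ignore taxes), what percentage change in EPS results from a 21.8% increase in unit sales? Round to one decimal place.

+76.5%

Contribution at this volume is 104,270 × £66.83 = £6,968,364.10.
Subtracting fixed costs: EBIT = £6,968,364.10 − £4,311,300 = £2,657,064.10.
Interest = £672,600.00, so EBIT − I = £1,984,464.10.
DCL = total CM / (EBIT − I) = £6,968,364.10 / £1,984,464.10 = 3.5115.
%ΔEPS = DCL × %ΔSales = 3.5115 × +21.8% = +76.5%.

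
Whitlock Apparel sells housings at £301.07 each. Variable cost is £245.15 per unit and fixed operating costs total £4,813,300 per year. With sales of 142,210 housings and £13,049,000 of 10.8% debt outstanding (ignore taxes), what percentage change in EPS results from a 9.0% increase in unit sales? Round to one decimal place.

Contribution at this volume is 142,210 × £55.92 = £7,952,383.20.
EBIT = £7,952,383.20 − £4,813,300 = £3,139,083.20.
After interest of £1,409,292.00, pre-tax earnings = £1,729,791.20.
Degree of combined leverage = contribution ÷ (EBIT − I) = £7,952,383.20 ÷ £1,729,791.20 = 4.5973.
%ΔEPS = DCL × %ΔSales = 4.5973 × +9.0% = +41.4%.

+41.4%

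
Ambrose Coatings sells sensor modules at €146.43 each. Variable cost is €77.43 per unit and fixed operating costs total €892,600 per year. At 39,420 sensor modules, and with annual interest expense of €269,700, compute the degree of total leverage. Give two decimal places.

1.75

At 39,420 units, contribution = 39,420 × €69.00 = €2,719,980.00.
Operating income = contribution − fixed costs = €2,719,980.00 − €892,600 = €1,827,380.00. Interest = €269,700.00, so EBIT − I = €1,557,680.00.
DCL = contribution ÷ (EBIT − I) = €2,719,980.00 ÷ €1,557,680.00 = 1.7462.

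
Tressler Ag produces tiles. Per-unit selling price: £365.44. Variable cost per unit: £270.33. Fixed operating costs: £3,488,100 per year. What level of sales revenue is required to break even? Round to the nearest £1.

£13,402,284

CM per unit = £365.44 − £270.33 = £95.11; CM ratio = £95.11 / £365.44 = 0.2603.
Break-even sales = FC ÷ CM ratio = £3,488,100 × £365.44 / £95.11 = £13,402,284.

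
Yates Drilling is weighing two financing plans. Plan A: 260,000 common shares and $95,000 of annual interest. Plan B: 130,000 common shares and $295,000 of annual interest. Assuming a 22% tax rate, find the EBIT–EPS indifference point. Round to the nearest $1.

$495,000

At indifference, (EBIT − 95,000)(1 − t)/260,000 = (EBIT − 295,000)(1 − t)/130,000.
Cancelling (1 − t) and cross-multiplying: 130,000·(EBIT − 95,000) = 260,000·(EBIT − 295,000).
Solving, EBIT = (295,000·260,000 − 95,000·130,000) / (260,000 − 130,000) = 64,350,000,000 / 130,000 = 495,000.00.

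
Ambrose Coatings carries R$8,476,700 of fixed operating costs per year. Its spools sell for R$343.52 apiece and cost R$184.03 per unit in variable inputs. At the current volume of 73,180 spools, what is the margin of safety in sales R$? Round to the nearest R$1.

R$6,881,122

Unit CM = price − variable cost = R$343.52 − R$184.03 = R$159.49. Break-even units = R$8,476,700 ÷ R$159.49 = 53,148.79; break-even revenue = 53,148.79 × R$343.52 = R$18,257,671.23.
Current sales = 73,180 × R$343.52 = R$25,138,793.60.
Margin of safety = R$25,138,793.60 − R$18,257,671.23 = R$6,881,122.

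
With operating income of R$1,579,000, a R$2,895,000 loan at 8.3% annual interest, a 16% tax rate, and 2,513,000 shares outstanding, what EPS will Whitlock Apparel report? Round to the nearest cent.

Interest = R$240,285.00, so EBT = R$1,579,000 − R$240,285.00 = R$1,338,715.00.
After tax at 16%: net income = R$1,338,715.00 × 0.84 = R$1,124,520.60.
EPS = R$1,124,520.60 ÷ 2,513,000 = R$0.45.

R$0.45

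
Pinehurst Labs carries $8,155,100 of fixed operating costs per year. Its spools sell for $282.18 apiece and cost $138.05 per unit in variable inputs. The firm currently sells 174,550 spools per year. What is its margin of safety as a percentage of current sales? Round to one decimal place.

67.6%

Unit CM = price − variable cost = $282.18 − $138.05 = $144.13. Break-even units = $8,155,100 ÷ $144.13 = 56,581.56; break-even revenue = 56,581.56 × $282.18 = $15,966,184.13.
Current sales = 174,550 × $282.18 = $49,254,519.00.
Margin of safety = ($49,254,519.00 − $15,966,184.13) ÷ $49,254,519.00 = 67.6%.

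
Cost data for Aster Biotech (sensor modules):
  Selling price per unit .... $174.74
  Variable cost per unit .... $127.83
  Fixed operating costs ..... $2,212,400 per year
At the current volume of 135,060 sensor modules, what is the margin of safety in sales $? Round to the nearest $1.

Unit CM = price − variable cost = $174.74 − $127.83 = $46.91. Break-even units = $2,212,400 ÷ $46.91 = 47,162.65; break-even revenue = 47,162.65 × $174.74 = $8,241,201.79.
Current sales = 135,060 × $174.74 = $23,600,384.40.
Margin of safety = $23,600,384.40 − $8,241,201.79 = $15,359,183.

$15,359,183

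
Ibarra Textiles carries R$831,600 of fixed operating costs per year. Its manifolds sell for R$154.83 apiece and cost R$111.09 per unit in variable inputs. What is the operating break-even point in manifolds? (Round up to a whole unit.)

19,013 manifolds

Each unit contributes R$154.83 − R$111.09 = R$43.74.
Break-even volume = fixed costs ÷ CM per unit = R$831,600 ÷ R$43.74 = 19,012.35, so 19,013 manifolds.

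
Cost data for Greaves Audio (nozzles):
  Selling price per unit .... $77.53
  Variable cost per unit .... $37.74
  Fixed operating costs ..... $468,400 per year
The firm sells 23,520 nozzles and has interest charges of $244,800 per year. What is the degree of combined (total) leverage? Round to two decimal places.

Contribution at this volume is 23,520 × $39.79 = $935,860.80.
Subtracting fixed costs: EBIT = $935,860.80 − $468,400 = $467,460.80. Interest = $244,800.00, so EBIT − I = $222,660.80.
DCL = contribution ÷ (EBIT − I) = $935,860.80 ÷ $222,660.80 = 4.2031.

4.20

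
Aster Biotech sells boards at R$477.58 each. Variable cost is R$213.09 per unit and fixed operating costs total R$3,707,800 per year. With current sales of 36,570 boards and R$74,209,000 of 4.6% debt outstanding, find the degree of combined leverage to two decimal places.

At 36,570 units, contribution = 36,570 × R$264.49 = R$9,672,399.30.
EBIT = R$9,672,399.30 − R$3,707,800 = R$5,964,599.30. Interest = R$3,413,614.00.
DOL = R$9,672,399.30 ÷ R$5,964,599.30 = 1.6216; DFL = R$5,964,599.30 ÷ R$2,550,985.30 = 2.3382.
DCL = DOL × DFL = 1.6216 × 2.3382 = 3.7916.

3.79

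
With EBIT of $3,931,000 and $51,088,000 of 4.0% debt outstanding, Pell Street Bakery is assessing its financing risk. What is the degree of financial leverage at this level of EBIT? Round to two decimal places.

2.08

Interest = $2,043,520.00.
DFL = EBIT ÷ (EBIT − I) = $3,931,000 ÷ ($3,931,000 − $2,043,520.00) = $3,931,000 ÷ $1,887,480.00 = 2.0827.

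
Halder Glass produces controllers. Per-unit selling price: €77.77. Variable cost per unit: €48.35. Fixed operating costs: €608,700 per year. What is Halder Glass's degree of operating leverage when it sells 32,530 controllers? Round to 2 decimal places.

Contribution at this volume is 32,530 × €29.42 = €957,032.60.
Subtracting fixed costs: EBIT = €957,032.60 − €608,700 = €348,332.60.
DOL = contribution ÷ EBIT = €957,032.60 ÷ €348,332.60 = 2.7475.

2.75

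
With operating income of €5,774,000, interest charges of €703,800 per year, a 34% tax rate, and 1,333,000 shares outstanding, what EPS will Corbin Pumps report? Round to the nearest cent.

€2.51

Pre-tax income = €5,774,000 − €703,800.00 = €5,070,200.00.
After tax at 34%: net income = €5,070,200.00 × 0.66 = €3,346,332.00.
Per share: €3,346,332.00 / 1,333,000 shares = €2.51.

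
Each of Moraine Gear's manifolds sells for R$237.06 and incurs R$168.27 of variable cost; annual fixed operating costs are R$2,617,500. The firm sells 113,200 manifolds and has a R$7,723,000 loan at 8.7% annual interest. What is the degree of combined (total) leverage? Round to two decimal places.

Total contribution margin = 113,200 × R$68.79 = R$7,787,028.00.
Subtracting fixed costs: EBIT = R$7,787,028.00 − R$2,617,500 = R$5,169,528.00. Interest = R$671,901.00, so EBIT − I = R$4,497,627.00.
DCL = contribution ÷ (EBIT − I) = R$7,787,028.00 ÷ R$4,497,627.00 = 1.7314.

1.73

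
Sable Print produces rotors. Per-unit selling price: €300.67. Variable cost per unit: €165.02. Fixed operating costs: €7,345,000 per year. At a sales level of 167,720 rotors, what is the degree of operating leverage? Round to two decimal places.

1.48

At 167,720 units, contribution = 167,720 × €135.65 = €22,751,218.00.
EBIT = €22,751,218.00 − €7,345,000 = €15,406,218.00.
So DOL = total CM / EBIT = €22,751,218.00 / €15,406,218.00 = 1.4768.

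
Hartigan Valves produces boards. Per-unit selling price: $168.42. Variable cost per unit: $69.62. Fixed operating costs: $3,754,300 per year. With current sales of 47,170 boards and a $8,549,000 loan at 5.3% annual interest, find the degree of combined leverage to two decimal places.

10.29

At 47,170 units, contribution = 47,170 × $98.80 = $4,660,396.00.
Operating income = contribution − fixed costs = $4,660,396.00 − $3,754,300 = $906,096.00. Interest = $453,097.00.
DOL = $4,660,396.00 ÷ $906,096.00 = 5.1434; DFL = $906,096.00 ÷ $452,999.00 = 2.0002.
DCL = DOL × DFL = 5.1434 × 2.0002 = 10.2878.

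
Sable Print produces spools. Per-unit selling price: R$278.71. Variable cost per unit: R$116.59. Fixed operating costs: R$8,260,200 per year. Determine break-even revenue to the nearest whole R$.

R$14,200,594

CM per unit = R$278.71 − R$116.59 = R$162.12; CM ratio = R$162.12 / R$278.71 = 0.5817.
Break-even revenue = fixed costs × price ÷ CM = R$8,260,200 × R$278.71 ÷ R$162.12 = R$14,200,594.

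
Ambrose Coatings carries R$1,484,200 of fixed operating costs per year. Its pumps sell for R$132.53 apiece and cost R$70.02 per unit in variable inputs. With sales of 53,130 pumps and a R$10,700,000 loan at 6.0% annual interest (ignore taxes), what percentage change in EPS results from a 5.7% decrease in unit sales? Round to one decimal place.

At 53,130 units, contribution = 53,130 × R$62.51 = R$3,321,156.30.
Subtracting fixed costs: EBIT = R$3,321,156.30 − R$1,484,200 = R$1,836,956.30.
Interest = R$642,000.00, so EBIT − I = R$1,194,956.30.
Degree of combined leverage = contribution ÷ (EBIT − I) = R$3,321,156.30 ÷ R$1,194,956.30 = 2.7793.
%ΔEPS = DCL × %ΔSales = 2.7793 × -5.7% = -15.8%.

-15.8%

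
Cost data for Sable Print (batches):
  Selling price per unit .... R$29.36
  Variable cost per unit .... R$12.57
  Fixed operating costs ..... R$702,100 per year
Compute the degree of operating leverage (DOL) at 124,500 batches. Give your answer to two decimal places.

1.51

At 124,500 units, contribution = 124,500 × R$16.79 = R$2,090,355.00.
Subtracting fixed costs: EBIT = R$2,090,355.00 − R$702,100 = R$1,388,255.00.
So DOL = total CM / EBIT = R$2,090,355.00 / R$1,388,255.00 = 1.5057.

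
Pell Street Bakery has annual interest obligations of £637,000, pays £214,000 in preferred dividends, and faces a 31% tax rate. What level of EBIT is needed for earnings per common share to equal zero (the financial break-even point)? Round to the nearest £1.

£947,145

Preferred dividends are paid after tax, so their pre-tax equivalent is £214,000 ÷ (1 − 0.31) = £310,144.93.
Financial break-even EBIT = interest + D_p ÷ (1 − t) = £637,000 + £310,144.93 = £947,144.93.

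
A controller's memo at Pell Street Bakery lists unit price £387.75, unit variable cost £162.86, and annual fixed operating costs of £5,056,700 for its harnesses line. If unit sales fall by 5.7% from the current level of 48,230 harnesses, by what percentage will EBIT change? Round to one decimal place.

Contribution at this volume is 48,230 × £224.89 = £10,846,444.70.
Operating income = contribution − fixed costs = £10,846,444.70 − £5,056,700 = £5,789,744.70.
DOL = contribution ÷ EBIT = £10,846,444.70 ÷ £5,789,744.70 = 1.8734.
%ΔEBIT = DOL × %ΔSales = 1.8734 × -5.7% = -10.7%.

-10.7%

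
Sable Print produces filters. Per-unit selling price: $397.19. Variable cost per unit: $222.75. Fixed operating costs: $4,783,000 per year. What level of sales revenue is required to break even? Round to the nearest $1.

CM per unit = $397.19 − $222.75 = $174.44; CM ratio = $174.44 / $397.19 = 0.4392.
Break-even revenue = fixed costs × price ÷ CM = $4,783,000 × $397.19 ÷ $174.44 = $10,890,620.

$10,890,620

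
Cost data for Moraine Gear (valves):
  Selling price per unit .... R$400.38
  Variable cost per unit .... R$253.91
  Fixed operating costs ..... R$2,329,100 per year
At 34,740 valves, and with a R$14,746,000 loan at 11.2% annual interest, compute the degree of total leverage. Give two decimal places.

4.59

Total contribution margin = 34,740 × R$146.47 = R$5,088,367.80.
Operating income = contribution − fixed costs = R$5,088,367.80 − R$2,329,100 = R$2,759,267.80. Interest = R$1,651,552.00.
DOL = R$5,088,367.80 ÷ R$2,759,267.80 = 1.8441; DFL = R$2,759,267.80 ÷ R$1,107,715.80 = 2.4910.
DCL = DOL × DFL = 1.8441 × 2.4910 = 4.5937.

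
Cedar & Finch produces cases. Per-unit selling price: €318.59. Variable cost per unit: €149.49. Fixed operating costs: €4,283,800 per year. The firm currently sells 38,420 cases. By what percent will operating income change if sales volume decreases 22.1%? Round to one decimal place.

At 38,420 units, contribution = 38,420 × €169.10 = €6,496,822.00.
EBIT = €6,496,822.00 − €4,283,800 = €2,213,022.00.
Degree of operating leverage = €6,496,822.00 / €2,213,022.00 = 2.9357.
So EBIT moves 2.9357 × (-22.1%) = -64.9%.

-64.9%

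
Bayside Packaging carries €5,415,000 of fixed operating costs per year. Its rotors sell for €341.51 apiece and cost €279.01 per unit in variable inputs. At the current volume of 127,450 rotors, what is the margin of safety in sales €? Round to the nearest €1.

€13,937,023

Contribution margin per unit = €341.51 − €279.01 = €62.50. Break-even units = €5,415,000 ÷ €62.50 = 86,640.00; break-even revenue = 86,640.00 × €341.51 = €29,588,426.40.
Current sales = 127,450 × €341.51 = €43,525,449.50.
Margin of safety = €43,525,449.50 − €29,588,426.40 = €13,937,023.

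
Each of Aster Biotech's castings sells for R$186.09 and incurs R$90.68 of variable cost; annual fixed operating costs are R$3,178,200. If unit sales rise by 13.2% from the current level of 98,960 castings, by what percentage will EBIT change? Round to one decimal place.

Total contribution margin = 98,960 × R$95.41 = R$9,441,773.60.
Subtracting fixed costs: EBIT = R$9,441,773.60 − R$3,178,200 = R$6,263,573.60.
Degree of operating leverage = R$9,441,773.60 / R$6,263,573.60 = 1.5074.
%ΔEBIT = DOL × %ΔSales = 1.5074 × +13.2% = +19.9%.

+19.9%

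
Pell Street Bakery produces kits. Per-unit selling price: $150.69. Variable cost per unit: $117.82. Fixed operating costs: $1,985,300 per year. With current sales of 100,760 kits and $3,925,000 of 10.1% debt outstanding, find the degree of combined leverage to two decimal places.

3.56

Contribution at this volume is 100,760 × $32.87 = $3,311,981.20.
EBIT = $3,311,981.20 − $1,985,300 = $1,326,681.20. Interest = $396,425.00, so EBIT − I = $930,256.20.
Degree of total leverage = total CM / (EBIT − interest) = $3,311,981.20 / $930,256.20 = 3.5603.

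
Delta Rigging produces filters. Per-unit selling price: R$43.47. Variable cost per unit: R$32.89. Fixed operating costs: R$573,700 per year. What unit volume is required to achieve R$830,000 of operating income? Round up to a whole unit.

132,675 filters

Each unit contributes R$43.47 − R$32.89 = R$10.58.
Required volume = (fixed costs + target profit) ÷ CM = (R$573,700 + R$830,000) ÷ R$10.58 = 132,674.86, so 132,675 filters.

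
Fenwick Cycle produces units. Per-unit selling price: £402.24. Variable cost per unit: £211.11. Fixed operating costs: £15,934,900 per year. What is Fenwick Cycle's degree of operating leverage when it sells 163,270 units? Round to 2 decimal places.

At 163,270 units, contribution = 163,270 × £191.13 = £31,205,795.10.
Subtracting fixed costs: EBIT = £31,205,795.10 − £15,934,900 = £15,270,895.10.
DOL = contribution ÷ EBIT = £31,205,795.10 ÷ £15,270,895.10 = 2.0435.

2.04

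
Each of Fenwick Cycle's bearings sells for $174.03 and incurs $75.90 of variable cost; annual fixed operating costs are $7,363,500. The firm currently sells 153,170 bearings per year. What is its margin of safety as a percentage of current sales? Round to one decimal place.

51.0%

Contribution margin per unit = $174.03 − $75.90 = $98.13. Break-even units = $7,363,500 ÷ $98.13 = 75,038.21; break-even revenue = 75,038.21 × $174.03 = $13,058,900.49.
Current sales = 153,170 × $174.03 = $26,656,175.10.
Margin of safety = ($26,656,175.10 − $13,058,900.49) ÷ $26,656,175.10 = 51.0%.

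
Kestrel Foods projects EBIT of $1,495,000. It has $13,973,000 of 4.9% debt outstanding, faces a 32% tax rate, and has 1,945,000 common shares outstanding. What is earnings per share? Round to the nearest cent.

Pre-tax income = $1,495,000 − $684,677.00 = $810,323.00.
Net income = $810,323.00 × (1 − 0.32) = $551,019.64.
EPS = $551,019.64 ÷ 1,945,000 = $0.28.

$0.28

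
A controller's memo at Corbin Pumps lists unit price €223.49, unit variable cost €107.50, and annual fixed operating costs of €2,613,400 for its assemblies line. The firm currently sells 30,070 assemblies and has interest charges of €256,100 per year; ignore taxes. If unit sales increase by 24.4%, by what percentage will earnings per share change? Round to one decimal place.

At 30,070 units, contribution = 30,070 × €115.99 = €3,487,819.30.
Subtracting fixed costs: EBIT = €3,487,819.30 − €2,613,400 = €874,419.30.
Interest = €256,100.00, so EBIT − I = €618,319.30.
Degree of combined leverage = contribution ÷ (EBIT − I) = €3,487,819.30 ÷ €618,319.30 = 5.6408.
%ΔEPS = DCL × %ΔSales = 5.6408 × +24.4% = +137.6%.

+137.6%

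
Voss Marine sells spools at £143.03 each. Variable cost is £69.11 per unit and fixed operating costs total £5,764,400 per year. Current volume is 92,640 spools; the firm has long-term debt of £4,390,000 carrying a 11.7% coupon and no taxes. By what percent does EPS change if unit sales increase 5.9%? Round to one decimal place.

Total contribution margin = 92,640 × £73.92 = £6,847,948.80.
Operating income = contribution − fixed costs = £6,847,948.80 − £5,764,400 = £1,083,548.80.
After interest of £513,630.00, pre-tax earnings = £569,918.80.
DCL = total CM / (EBIT − I) = £6,847,948.80 / £569,918.80 = 12.0157.
%ΔEPS = DCL × %ΔSales = 12.0157 × +5.9% = +70.9%.

+70.9%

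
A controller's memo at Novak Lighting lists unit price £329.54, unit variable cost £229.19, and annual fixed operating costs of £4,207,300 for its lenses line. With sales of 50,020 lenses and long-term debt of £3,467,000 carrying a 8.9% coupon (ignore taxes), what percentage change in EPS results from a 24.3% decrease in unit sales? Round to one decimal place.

-242.2%

At 50,020 units, contribution = 50,020 × £100.35 = £5,019,507.00.
EBIT = £5,019,507.00 − £4,207,300 = £812,207.00.
Interest = £308,563.00, so EBIT − I = £503,644.00.
Degree of combined leverage = contribution ÷ (EBIT − I) = £5,019,507.00 ÷ £503,644.00 = 9.9664.
EPS therefore changes by 9.9664 × (-24.3%) = -242.2%.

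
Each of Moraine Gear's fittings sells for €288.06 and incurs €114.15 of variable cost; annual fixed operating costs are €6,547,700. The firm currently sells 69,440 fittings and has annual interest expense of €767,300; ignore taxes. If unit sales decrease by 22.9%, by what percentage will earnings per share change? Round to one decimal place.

At 69,440 units, contribution = 69,440 × €173.91 = €12,076,310.40.
EBIT = €12,076,310.40 − €6,547,700 = €5,528,610.40.
After interest of €767,300.00, pre-tax earnings = €4,761,310.40.
Degree of combined leverage = contribution ÷ (EBIT − I) = €12,076,310.40 ÷ €4,761,310.40 = 2.5363.
%ΔEPS = DCL × %ΔSales = 2.5363 × -22.9% = -58.1%.

-58.1%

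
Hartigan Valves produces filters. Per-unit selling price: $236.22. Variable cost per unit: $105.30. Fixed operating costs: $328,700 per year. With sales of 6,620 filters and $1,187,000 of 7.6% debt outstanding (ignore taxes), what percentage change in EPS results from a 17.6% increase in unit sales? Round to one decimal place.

+34.1%

Total contribution margin = 6,620 × $130.92 = $866,690.40.
Operating income = contribution − fixed costs = $866,690.40 − $328,700 = $537,990.40.
After interest of $90,212.00, pre-tax earnings = $447,778.40.
Degree of combined leverage = contribution ÷ (EBIT − I) = $866,690.40 ÷ $447,778.40 = 1.9355.
EPS therefore changes by 1.9355 × (+17.6%) = +34.1%.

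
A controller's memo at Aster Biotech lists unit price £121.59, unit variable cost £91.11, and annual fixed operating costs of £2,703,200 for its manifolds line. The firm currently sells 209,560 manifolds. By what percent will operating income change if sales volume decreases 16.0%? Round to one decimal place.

Contribution at this volume is 209,560 × £30.48 = £6,387,388.80.
Operating income = contribution − fixed costs = £6,387,388.80 − £2,703,200 = £3,684,188.80.
DOL = contribution ÷ EBIT = £6,387,388.80 ÷ £3,684,188.80 = 1.7337.
Operating income changes by 1.7337 × -16.0% = -27.7%.

-27.7%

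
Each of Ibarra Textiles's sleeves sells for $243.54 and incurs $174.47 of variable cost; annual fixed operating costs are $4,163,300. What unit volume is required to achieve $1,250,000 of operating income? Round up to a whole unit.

Contribution margin per unit = $243.54 − $174.47 = $69.07.
Units = (FC + target) / CM = ($4,163,300 + $1,250,000) / $69.07 = 78,374.11, so 78,375 sleeves.

78,375 sleeves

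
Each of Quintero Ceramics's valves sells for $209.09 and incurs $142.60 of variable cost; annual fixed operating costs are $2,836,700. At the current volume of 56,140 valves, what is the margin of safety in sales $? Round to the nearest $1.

$2,817,789

Unit CM = price − variable cost = $209.09 − $142.60 = $66.49. Break-even units = $2,836,700 ÷ $66.49 = 42,663.56; break-even revenue = 42,663.56 × $209.09 = $8,920,523.43.
Current sales = 56,140 × $209.09 = $11,738,312.60.
Margin of safety = $11,738,312.60 − $8,920,523.43 = $2,817,789.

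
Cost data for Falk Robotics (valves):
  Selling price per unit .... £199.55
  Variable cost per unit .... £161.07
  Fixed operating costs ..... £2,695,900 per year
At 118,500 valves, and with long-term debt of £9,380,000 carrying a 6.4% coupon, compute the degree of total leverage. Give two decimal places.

At 118,500 units, contribution = 118,500 × £38.48 = £4,559,880.00.
EBIT = £4,559,880.00 − £2,695,900 = £1,863,980.00. Interest = £600,320.00, so EBIT − I = £1,263,660.00.
Degree of total leverage = total CM / (EBIT − interest) = £4,559,880.00 / £1,263,660.00 = 3.6085.

3.61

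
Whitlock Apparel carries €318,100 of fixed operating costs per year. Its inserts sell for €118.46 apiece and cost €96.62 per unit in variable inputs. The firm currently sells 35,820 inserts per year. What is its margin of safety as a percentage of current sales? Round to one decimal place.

Unit CM = price − variable cost = €118.46 − €96.62 = €21.84. Break-even units = €318,100 ÷ €21.84 = 14,565.02; break-even revenue = 14,565.02 × €118.46 = €1,725,372.07.
Current sales = 35,820 × €118.46 = €4,243,237.20.
Margin of safety = (€4,243,237.20 − €1,725,372.07) ÷ €4,243,237.20 = 59.3%.

59.3%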